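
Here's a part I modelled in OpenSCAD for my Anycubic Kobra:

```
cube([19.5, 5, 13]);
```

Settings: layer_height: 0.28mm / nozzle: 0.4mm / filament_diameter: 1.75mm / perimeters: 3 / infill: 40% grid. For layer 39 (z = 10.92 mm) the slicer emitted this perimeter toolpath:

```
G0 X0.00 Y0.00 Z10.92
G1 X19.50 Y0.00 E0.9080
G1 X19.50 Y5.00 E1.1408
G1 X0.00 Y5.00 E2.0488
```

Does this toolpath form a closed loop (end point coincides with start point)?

no

Start point (G0): (0.00, 0.00). End point (last G1): the path does not return to the start — open.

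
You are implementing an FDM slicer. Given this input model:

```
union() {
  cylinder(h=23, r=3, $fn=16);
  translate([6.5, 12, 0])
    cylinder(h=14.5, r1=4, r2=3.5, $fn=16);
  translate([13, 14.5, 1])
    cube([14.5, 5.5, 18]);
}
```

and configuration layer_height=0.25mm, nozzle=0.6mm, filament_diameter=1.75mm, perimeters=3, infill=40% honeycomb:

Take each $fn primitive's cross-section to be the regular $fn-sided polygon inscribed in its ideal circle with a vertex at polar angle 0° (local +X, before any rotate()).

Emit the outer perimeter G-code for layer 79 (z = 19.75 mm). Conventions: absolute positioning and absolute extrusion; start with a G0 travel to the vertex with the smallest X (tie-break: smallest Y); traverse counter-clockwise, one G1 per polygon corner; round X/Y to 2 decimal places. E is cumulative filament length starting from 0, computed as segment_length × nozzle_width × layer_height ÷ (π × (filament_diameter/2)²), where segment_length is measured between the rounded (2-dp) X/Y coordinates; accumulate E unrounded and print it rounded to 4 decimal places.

G0 X-3.00 Y0.00 Z19.75
G1 X-2.77 Y-1.15 E0.0731
G1 X-2.12 Y-2.12 E0.1460
G1 X-1.15 Y-2.77 E0.2188
G1 X0.00 Y-3.00 E0.2919
G1 X1.15 Y-2.77 E0.3650
G1 X2.12 Y-2.12 E0.4379
G1 X2.77 Y-1.15 E0.5107
G1 X3.00 Y0.00 E0.5838
G1 X2.77 Y1.15 E0.6570
G1 X2.12 Y2.12 E0.7298
G1 X1.15 Y2.77 E0.8026
G1 X0.00 Y3.00 E0.8757
G1 X-1.15 Y2.77 E0.9489
G1 X-2.12 Y2.12 E1.0217
G1 X-2.77 Y1.15 E1.0945
G1 X-3.00 Y0.00 E1.1676

At z = 19.75 mm: the r=3 cylinder gives a regular 16-gon of circumradius 3 (constant along its height); the cone at (6.5, 12) is not intersected at this z (z outside [0, 14.5]); the cube at (13, 14.5) does not reach this height (z outside [1, 19]); Combining (union): only the r=3 cylinder is present, so the union is just that shape — 1 connected region. The outline is a single polygon with 16 vertices. Extrusion per mm of travel: 0.6 × 0.25 / (π × 0.875²) = 0.062363. Accumulating E over each segment gives final E = 1.1676.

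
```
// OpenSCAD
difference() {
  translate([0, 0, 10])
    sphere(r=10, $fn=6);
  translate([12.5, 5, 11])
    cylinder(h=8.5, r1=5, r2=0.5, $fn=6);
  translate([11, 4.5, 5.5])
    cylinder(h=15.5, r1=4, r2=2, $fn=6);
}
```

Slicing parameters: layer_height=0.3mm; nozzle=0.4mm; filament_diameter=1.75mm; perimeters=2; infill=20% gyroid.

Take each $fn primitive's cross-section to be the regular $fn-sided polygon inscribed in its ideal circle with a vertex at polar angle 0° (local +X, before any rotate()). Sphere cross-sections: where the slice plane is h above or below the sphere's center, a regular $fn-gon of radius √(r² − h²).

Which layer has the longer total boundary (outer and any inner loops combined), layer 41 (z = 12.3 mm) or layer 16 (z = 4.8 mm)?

Layer 41 (z = 12.3): the r=10 sphere contributes a regular 6-gon of circumradius √(10²−2.3²) = 9.732 (perimeter = 2·6·9.732·sin(180°/6) = 58.39 mm); the cone at (12.5, 5) (r1=5→r2=0.5) has section circumradius 4.312 here — a regular 6-gon (perimeter = 2·6·4.312·sin(180°/6) = 25.87 mm); the cone at (11, 4.5): at t=0.439 of its height the radius interpolates to r₁+(r₂−r₁)t = 3.123, giving a regular 6-gon of that circumradius (perimeter = 2·6·3.123·sin(180°/6) = 18.74 mm); Taking the first minus the rest: starting from the r=10 sphere, the cone at (12.5, 5) misses the remaining region (no effect); the cone at (11, 4.5) misses the remaining region (no effect) — boundary = 58.39 mm. So its perimeter = 58.39 mm. Layer 16 (z = 4.8): the r=10 sphere slices to a regular 6-gon of circumradius 8.542 (√(r²−h²) with h=5.2 from center) (perimeter = 2·6·8.542·sin(180°/6) = 51.25 mm); the cone at (12.5, 5) does not reach this height (z outside [11, 19.5]); the cone at (11, 4.5) is not intersected at this z (z outside [5.5, 21]); Taking the first minus the rest: none of the subtracted shapes is present at this height, so the r=10 sphere is unchanged — boundary = 51.25 mm. So its perimeter = 51.25 mm. Layer 41 is larger (58.39 vs 51.25 mm).

layer 41 (z = 12.3 mm)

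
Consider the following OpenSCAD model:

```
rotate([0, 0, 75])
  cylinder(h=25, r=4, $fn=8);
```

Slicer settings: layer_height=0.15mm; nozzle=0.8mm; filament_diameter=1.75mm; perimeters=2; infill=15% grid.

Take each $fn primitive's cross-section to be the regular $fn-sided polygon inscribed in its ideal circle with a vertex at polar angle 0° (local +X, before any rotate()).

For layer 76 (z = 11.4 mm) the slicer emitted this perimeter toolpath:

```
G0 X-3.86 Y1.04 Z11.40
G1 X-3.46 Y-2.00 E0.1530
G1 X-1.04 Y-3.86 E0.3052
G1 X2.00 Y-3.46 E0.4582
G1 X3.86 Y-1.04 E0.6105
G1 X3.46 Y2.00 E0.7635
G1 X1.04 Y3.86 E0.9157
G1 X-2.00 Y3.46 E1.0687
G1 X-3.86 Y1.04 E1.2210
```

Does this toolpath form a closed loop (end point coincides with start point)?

Start point (G0): (-3.86, 1.04). End point (last G1): the path returns to the start — closed.

yes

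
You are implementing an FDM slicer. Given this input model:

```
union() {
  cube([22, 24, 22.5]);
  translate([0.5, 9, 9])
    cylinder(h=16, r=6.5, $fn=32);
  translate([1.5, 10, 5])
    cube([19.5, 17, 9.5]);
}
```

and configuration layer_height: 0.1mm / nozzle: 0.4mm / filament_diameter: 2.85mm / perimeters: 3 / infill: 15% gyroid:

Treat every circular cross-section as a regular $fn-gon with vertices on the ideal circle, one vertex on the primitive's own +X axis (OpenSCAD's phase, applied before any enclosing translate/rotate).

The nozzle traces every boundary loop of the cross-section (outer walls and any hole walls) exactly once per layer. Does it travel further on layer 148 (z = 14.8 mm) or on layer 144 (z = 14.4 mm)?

Layer 148 (z = 14.8): the cube is present — its section is the full 22×24 rectangle (perimeter 92.00 mm); the r=6.5 cylinder at (0.5, 9) contributes a regular 32-gon of circumradius 6.5 (perimeter = 2·32·6.500·sin(180°/32) = 40.78 mm); the cube at (1.5, 10) is not intersected at this z (z outside [5, 14.5]); Taking the union: the regions partially overlap (shared area 72.42 mm²), so the edge portions inside another operand are dropped and the merged outline is re-measured after clipping — boundary = 98.48 mm. So its perimeter = 98.48 mm. Layer 144 (z = 14.4): the 22×24 cube contributes its full rectangle (perimeter 92.00 mm); the cylinder at (0.5, 9): section is a regular 32-gon, circumradius r=6.5 (perimeter = 2·32·6.500·sin(180°/32) = 40.78 mm); the cube at (1.5, 10) (footprint 19.5×17) is included at this height (perimeter 73.00 mm); Merging all regions: the regions partially overlap (shared area 345.42 mm²), so the edge portions inside another operand are dropped and the merged outline is re-measured after clipping — boundary = 104.48 mm. So its perimeter = 104.48 mm. Layer 144 is larger (104.48 vs 98.48 mm).

layer 144 (z = 14.4 mm)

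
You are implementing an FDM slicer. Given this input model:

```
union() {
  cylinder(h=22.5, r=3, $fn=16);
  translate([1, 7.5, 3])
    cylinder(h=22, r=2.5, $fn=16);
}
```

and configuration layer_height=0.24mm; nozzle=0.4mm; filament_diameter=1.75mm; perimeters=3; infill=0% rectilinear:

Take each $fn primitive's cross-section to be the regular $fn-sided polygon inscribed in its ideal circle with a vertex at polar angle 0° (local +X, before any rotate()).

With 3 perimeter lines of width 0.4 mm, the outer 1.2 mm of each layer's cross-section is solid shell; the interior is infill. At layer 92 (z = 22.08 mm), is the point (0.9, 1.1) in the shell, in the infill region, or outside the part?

At z = 22.08 mm: the cylinder: section is a regular 16-gon, circumradius r=3; the r=2.5 cylinder at (1, 7.5) gives a regular 16-gon of circumradius 2.5 (constant along its height); Combining (union): the 2 present regions are separate (no shared area or edge), so areas and boundary lengths simply add and each stays a separate island — 2 connected regions. Overall, the cross-section has 2 separate islands. The nearest boundary edge runs (1.15, 2.77)→(2.12, 2.12); distance from the point to it = 1.53 mm. (Shell/infill is judged within the island containing the point — the largest one.) The point is inside the cross-section and 1.53 mm from the nearest boundary — more than the 1.2 mm shell width (3 × 0.4), so it's in the infill interior.

infill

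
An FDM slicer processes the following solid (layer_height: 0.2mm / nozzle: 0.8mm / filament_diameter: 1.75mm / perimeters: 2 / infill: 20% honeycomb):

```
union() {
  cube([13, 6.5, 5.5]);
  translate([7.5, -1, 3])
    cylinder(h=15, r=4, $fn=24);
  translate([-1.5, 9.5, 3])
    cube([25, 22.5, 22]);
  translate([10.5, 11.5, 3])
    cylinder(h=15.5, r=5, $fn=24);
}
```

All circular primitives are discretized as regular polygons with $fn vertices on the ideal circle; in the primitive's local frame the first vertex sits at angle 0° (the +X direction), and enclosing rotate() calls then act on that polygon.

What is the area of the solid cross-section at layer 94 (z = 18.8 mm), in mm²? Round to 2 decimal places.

At z = 18.8 mm: the cube is absent (z outside [0, 5.5]); the cylinder at (7.5, -1) is absent (z outside [3, 18]); the 25×22.5 cube at (-1.5, 9.5) contributes its full rectangle (area 562.50 mm²); the cylinder at (10.5, 11.5) is absent (z outside [3, 18.5]); Merging all regions: only the 25×22.5 cube at (-1.5, 9.5) is present, so the union is just that shape — area = 562.50 mm². Overall, the cross-section is a single solid region. Net area = 562.50 mm².

562.50 mm²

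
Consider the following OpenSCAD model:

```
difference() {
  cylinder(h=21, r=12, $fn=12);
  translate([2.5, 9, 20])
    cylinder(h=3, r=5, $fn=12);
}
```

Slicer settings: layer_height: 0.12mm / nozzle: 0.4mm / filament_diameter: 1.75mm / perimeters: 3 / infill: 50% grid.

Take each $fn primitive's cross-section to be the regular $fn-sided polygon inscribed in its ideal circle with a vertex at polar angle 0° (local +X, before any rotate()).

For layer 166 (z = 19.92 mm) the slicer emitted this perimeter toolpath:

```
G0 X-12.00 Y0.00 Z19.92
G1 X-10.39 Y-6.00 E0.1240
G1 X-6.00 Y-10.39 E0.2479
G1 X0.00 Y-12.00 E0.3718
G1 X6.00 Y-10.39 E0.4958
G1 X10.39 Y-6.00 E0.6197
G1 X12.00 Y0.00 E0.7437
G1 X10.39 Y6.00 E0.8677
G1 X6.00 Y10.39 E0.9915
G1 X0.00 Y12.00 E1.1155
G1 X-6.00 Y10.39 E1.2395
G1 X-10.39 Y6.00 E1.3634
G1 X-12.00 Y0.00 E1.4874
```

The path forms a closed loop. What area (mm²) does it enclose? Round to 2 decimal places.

Apply the shoelace formula to the sequence of (X, Y) vertices; enclosed area = 431.90 mm².

431.90 mm²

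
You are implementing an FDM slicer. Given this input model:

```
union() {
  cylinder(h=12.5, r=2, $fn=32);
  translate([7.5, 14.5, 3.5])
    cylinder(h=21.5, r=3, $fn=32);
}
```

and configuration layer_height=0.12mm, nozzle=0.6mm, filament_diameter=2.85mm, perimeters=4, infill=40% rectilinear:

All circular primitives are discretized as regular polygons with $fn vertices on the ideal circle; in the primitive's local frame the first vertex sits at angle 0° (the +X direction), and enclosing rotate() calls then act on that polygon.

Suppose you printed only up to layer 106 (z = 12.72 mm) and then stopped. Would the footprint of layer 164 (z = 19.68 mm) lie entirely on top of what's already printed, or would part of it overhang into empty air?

entirely on top

Compare the two slices. At z = 12.72: the cylinder does not reach this height (z outside [0, 12.5]); the r=3 cylinder at (7.5, 14.5) gives a regular 32-gon of circumradius 3 (constant along its height) (area = (32/2)·3.000²·sin(360°/32) = 28.09 mm²); Taking the union: only the r=3 cylinder at (7.5, 14.5) is present, so the union is just that shape — area = 28.09 mm². At z = 19.68: the cylinder is not intersected at this z (z outside [0, 12.5]); the r=3 cylinder at (7.5, 14.5) gives a regular 32-gon of circumradius 3 (constant along its height) (area = (32/2)·3.000²·sin(360°/32) = 28.09 mm²); Merging all regions: only the r=3 cylinder at (7.5, 14.5) is present, so the union is just that shape — area = 28.09 mm². Checking containment: the cross-section at z = 19.68 is a subset of the cross-section at z = 12.72.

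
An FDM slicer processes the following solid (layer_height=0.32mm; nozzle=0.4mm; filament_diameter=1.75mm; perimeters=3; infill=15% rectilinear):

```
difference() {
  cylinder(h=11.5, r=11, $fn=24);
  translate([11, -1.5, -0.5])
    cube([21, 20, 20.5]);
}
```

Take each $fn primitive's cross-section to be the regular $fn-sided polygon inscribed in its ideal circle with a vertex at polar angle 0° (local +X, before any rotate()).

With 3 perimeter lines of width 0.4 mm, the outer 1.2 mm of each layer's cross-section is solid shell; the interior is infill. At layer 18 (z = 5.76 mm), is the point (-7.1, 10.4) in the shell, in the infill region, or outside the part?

outside

At z = 5.76 mm: the cylinder: section is a regular 24-gon, circumradius r=11; the 21×20 cube at (11, -1.5) contributes its full rectangle; After the difference (first − rest): starting from the r=11 cylinder, the 21×20 cube at (11, -1.5) misses the remaining region (no effect) — 1 connected region. Overall, the cross-section is a single solid region. The nearest boundary edge runs (-7.78, 7.78)→(-5.50, 9.53); distance from the point to it = 1.67 mm. The point is not inside any of the regions above, so it lies outside the cross-section (1.67 mm from the nearest boundary).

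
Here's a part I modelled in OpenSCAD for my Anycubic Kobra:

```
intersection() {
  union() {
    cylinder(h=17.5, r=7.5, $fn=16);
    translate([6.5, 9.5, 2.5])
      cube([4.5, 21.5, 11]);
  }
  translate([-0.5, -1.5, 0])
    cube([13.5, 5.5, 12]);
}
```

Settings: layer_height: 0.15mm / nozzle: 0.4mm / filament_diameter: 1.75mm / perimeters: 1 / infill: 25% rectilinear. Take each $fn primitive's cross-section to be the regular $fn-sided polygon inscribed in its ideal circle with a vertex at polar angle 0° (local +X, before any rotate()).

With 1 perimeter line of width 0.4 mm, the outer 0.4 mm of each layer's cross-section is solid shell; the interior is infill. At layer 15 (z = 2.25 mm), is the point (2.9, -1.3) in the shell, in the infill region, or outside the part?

shell

At z = 2.25 mm: the r=7.5 cylinder gives a regular 16-gon of circumradius 7.5 (constant along its height); the cube at (6.5, 9.5) does not reach this height (z outside [2.5, 13.5]); Merging all regions: only the r=7.5 cylinder is present, so the union is just that shape — 1 connected region; the cube at (-0.5, -1.5) is present — its section is the full 13.5×5.5 rectangle; Keeping only the common overlap: the 13.5×5.5 cube at (-0.5, -1.5) partially overlaps that combined region; clipping to the common part keeps 41.89 mm² — 1 connected region. Overall, the cross-section is a single solid region. The nearest boundary edge runs (7.20, -1.50)→(-0.50, -1.50); distance from the point to it = 0.20 mm. The point is inside the cross-section, 0.20 mm from the nearest boundary — within the 0.4 mm shell band (1 × 0.4).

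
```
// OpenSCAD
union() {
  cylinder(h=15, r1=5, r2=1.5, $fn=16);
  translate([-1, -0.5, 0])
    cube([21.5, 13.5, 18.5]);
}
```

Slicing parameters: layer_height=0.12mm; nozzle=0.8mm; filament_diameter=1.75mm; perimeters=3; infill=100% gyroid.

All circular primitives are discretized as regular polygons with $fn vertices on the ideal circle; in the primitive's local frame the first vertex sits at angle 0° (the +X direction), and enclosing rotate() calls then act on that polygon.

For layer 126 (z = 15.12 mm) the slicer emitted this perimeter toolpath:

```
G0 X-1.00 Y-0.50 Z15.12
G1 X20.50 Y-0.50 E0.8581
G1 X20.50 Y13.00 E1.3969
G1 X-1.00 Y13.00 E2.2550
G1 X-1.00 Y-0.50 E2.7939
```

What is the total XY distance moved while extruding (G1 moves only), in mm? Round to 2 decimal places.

Sum the Euclidean lengths of each G1 segment: total = 70.00 mm.

70.00 mm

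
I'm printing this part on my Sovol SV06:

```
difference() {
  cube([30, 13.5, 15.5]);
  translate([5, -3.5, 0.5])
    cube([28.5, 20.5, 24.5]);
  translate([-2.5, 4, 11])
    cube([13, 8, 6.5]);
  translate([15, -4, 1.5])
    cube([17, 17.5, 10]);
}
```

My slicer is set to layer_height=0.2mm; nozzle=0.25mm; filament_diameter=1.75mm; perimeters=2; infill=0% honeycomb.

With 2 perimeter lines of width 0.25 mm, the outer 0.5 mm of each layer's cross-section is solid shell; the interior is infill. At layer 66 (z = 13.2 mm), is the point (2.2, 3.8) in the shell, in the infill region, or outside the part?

At z = 13.2 mm: the cube (footprint 30×13.5) is included at this height; the cube at (5, -3.5) is present — its section is the full 28.5×20.5 rectangle; the 13×8 cube at (-2.5, 4) contributes its full rectangle; the cube at (15, -4) is not intersected at this z (z outside [1.5, 11.5]); Taking the first minus the rest: starting from the 30×13.5 cube, the 28.5×20.5 cube at (5, -3.5) partially overlaps it — only the 337.50 mm² overlap (of its 584.25 mm²) is removed, clipping the outline; the 13×8 cube at (-2.5, 4) partially overlaps it — only the 40.00 mm² overlap (of its 104.00 mm²) is removed, clipping the outline — 2 connected regions. Overall, the cross-section has 2 separate islands. The nearest boundary edge runs (0.00, 4.00)→(5.00, 4.00); distance from the point to it = 0.20 mm. (Shell/infill is judged within the island containing the point — the largest one.) The point is inside the cross-section, 0.20 mm from the nearest boundary — within the 0.5 mm shell band (2 × 0.25).

shell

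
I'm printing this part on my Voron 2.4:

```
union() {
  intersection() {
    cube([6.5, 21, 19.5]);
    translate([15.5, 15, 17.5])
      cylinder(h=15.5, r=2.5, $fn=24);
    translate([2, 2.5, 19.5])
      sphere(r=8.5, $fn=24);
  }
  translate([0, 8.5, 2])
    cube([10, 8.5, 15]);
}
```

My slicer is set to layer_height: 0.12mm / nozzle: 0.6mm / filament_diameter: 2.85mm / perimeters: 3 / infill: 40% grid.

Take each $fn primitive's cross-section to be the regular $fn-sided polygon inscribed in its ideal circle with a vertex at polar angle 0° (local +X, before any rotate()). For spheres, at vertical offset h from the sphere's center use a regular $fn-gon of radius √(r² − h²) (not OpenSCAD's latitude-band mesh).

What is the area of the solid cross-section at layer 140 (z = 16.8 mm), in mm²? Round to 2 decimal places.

85.00 mm²

At z = 16.8 mm: the cube (footprint 6.5×21) is included at this height (area 136.50 mm²); the cylinder at (15.5, 15) is absent (z outside [17.5, 33]); the sphere at (2, 2.5): section is a regular 24-gon, circumradius = √(r²−h²) = √(8.5²−2.7²) = 8.060 (area = (24/2)·8.060²·sin(360°/24) = 201.75 mm²); Taking the intersection: at least one operand is absent at this height, so nothing remains; the cube at (0, 8.5) (footprint 10×8.5) is included at this height (area 85.00 mm²); Combining (union): only the 10×8.5 cube at (0, 8.5) is present, so the union is just that shape — area = 85.00 mm². Overall, the cross-section is a single solid region. Net area = 85.00 mm².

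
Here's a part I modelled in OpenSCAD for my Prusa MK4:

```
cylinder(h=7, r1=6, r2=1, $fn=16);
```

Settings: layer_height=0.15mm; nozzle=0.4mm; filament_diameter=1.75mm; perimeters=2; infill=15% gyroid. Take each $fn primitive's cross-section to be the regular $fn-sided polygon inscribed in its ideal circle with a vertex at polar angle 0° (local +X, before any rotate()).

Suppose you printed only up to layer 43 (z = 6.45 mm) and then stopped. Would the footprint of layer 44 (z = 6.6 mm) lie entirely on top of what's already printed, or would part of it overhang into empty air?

Compare the two slices. At z = 6.45: the cone (r1=6→r2=1) has section circumradius 1.393 here — a regular 16-gon (area = (16/2)·1.393²·sin(360°/16) = 5.94 mm²). At z = 6.6: the cone contributes a regular 16-gon of circumradius 1.286 (interpolated between r1=6 and r2=1 at t=0.943) (area = (16/2)·1.286²·sin(360°/16) = 5.06 mm²). Checking containment: the cross-section at z = 6.6 is a subset of the cross-section at z = 6.45.

entirely on top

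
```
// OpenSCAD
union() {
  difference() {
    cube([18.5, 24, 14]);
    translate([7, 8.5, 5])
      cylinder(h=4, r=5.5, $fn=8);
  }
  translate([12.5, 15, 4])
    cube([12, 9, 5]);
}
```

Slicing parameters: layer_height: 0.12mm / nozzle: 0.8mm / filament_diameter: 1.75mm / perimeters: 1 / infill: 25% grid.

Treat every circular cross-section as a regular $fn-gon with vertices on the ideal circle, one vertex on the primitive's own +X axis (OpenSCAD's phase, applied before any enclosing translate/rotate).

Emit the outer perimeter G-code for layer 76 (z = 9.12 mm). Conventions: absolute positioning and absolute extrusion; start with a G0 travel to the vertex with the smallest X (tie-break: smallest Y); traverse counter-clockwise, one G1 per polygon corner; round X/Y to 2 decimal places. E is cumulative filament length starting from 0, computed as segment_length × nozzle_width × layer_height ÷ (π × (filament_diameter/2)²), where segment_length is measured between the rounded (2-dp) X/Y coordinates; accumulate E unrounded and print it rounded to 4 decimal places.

G0 X0.00 Y0.00 Z9.12
G1 X18.50 Y0.00 E0.7384
G1 X18.50 Y24.00 E1.6963
G1 X0.00 Y24.00 E2.4346
G1 X0.00 Y0.00 E3.3925

At z = 9.12 mm: the cube is present — its section is the full 18.5×24 rectangle; the cylinder at (7, 8.5) is absent (z outside [5, 9]); Taking the first minus the rest: none of the subtracted shapes is present at this height, so the 18.5×24 cube is unchanged — 1 connected region; the cube at (12.5, 15) is absent (z outside [4, 9]); Combining (union): only the result so far is present, so the union is just that shape — 1 connected region. The outline is a single polygon with 4 vertices. Extrusion per mm of travel: 0.8 × 0.12 / (π × 0.875²) = 0.039912. Accumulating E over each segment gives final E = 3.3925.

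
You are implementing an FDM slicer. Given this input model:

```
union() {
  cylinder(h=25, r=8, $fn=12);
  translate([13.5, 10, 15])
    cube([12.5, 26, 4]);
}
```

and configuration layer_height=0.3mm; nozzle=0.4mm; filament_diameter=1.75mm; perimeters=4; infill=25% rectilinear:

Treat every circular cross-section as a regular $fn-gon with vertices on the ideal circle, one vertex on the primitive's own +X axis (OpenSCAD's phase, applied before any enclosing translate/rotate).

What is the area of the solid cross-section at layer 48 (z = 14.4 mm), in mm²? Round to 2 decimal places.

192.00 mm²

At z = 14.4 mm: the cylinder: section is a regular 12-gon, circumradius r=8 (area = (12/2)·8.000²·sin(360°/12) = 192.00 mm²); the cube at (13.5, 10) does not reach this height (z outside [15, 19]); Taking the union: only the r=8 cylinder is present, so the union is just that shape — area = 192.00 mm². Overall, the cross-section is a single solid region. Net area = 192.00 mm².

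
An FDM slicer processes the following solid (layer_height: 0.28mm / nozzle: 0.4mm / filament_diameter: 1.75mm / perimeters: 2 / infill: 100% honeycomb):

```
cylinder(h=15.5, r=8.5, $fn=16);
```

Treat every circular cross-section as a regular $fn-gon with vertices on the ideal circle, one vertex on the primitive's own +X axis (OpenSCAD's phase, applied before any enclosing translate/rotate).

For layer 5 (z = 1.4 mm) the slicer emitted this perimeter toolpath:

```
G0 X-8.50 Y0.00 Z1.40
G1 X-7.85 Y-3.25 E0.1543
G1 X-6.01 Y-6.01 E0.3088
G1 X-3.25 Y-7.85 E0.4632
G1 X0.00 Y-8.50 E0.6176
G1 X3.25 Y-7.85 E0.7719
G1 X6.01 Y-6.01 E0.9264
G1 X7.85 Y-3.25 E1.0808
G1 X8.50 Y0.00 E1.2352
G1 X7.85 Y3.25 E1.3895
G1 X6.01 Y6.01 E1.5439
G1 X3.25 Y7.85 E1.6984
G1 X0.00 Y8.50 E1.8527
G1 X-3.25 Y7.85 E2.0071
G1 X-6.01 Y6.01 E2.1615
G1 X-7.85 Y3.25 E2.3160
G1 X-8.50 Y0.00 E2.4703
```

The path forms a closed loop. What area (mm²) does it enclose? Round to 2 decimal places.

Apply the shoelace formula to the sequence of (X, Y) vertices; enclosed area = 221.08 mm².

221.08 mm²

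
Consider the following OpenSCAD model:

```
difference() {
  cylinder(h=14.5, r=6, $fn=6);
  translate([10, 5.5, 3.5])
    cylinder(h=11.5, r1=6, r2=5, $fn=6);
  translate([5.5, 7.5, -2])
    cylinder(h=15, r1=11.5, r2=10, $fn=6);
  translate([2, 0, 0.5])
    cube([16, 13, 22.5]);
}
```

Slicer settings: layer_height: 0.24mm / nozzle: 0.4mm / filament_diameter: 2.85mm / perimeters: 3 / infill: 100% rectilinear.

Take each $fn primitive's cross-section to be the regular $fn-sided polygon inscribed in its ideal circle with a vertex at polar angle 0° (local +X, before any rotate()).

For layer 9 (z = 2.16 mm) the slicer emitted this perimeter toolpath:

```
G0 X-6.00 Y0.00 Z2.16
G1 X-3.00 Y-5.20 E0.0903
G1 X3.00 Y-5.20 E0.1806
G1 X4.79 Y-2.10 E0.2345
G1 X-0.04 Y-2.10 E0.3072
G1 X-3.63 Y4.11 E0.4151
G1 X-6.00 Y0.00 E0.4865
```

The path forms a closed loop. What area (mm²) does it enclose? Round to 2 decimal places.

43.87 mm²

Apply the shoelace formula to the sequence of (X, Y) vertices; enclosed area = 43.87 mm².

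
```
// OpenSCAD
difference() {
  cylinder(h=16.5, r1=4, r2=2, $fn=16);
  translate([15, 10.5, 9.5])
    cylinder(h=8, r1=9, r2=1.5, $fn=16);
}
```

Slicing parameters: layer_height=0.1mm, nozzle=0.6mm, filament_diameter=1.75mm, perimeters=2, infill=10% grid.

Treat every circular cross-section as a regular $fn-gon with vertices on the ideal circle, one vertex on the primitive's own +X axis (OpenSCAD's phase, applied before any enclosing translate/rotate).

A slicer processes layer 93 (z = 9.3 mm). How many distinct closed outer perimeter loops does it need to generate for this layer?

1

At z = 9.3 mm: the cone (r1=4→r2=2) has section circumradius 2.873 here — a regular 16-gon; the cone at (15, 10.5) is absent (z outside [9.5, 17.5]); After the difference (first − rest): none of the subtracted shapes is present at this height, so the cone is unchanged — 1 connected region. The result has 1 disconnected region.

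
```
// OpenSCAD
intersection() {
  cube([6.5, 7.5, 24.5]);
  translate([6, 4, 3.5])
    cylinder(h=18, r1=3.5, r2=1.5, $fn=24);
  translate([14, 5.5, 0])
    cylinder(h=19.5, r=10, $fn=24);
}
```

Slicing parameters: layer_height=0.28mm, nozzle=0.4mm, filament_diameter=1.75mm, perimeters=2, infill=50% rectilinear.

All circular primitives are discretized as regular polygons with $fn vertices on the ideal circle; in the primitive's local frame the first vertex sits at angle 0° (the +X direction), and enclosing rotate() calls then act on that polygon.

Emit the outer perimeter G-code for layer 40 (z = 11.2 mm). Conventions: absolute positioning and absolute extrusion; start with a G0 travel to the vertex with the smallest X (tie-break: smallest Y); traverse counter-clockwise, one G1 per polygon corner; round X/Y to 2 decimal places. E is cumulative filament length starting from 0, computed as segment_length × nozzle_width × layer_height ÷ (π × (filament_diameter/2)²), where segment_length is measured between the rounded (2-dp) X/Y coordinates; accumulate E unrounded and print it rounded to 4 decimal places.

At z = 11.2 mm: the cube (footprint 6.5×7.5) is included at this height; the cone at (6, 4) contributes a regular 24-gon of circumradius 2.644 (interpolated between r1=3.5 and r2=1.5 at t=0.428); the cylinder at (14, 5.5): section is a regular 24-gon, circumradius r=10; Taking the intersection: the cone at (6, 4) partially overlaps the 6.5×7.5 cube; clipping to the common part keeps 13.47 mm²; the r=10 cylinder at (14, 5.5) partially overlaps the running intersection; clipping to the common part keeps 11.02 mm² — 1 connected region. The outline is a single polygon with 12 vertices. Extrusion per mm of travel: 0.4 × 0.28 / (π × 0.875²) = 0.046564. Accumulating E over each segment gives final E = 0.6431.

G0 X4.00 Y5.50 Z11.20
G1 X4.34 Y2.91 E0.1216
G1 X4.87 Y1.63 E0.1861
G1 X5.32 Y1.45 E0.2087
G1 X6.00 Y1.36 E0.2407
G1 X6.50 Y1.42 E0.2641
G1 X6.50 Y6.58 E0.5044
G1 X6.00 Y6.64 E0.5278
G1 X5.32 Y6.55 E0.5598
G1 X4.68 Y6.29 E0.5919
G1 X4.13 Y5.87 E0.6242
G1 X4.03 Y5.74 E0.6318
G1 X4.00 Y5.50 E0.6431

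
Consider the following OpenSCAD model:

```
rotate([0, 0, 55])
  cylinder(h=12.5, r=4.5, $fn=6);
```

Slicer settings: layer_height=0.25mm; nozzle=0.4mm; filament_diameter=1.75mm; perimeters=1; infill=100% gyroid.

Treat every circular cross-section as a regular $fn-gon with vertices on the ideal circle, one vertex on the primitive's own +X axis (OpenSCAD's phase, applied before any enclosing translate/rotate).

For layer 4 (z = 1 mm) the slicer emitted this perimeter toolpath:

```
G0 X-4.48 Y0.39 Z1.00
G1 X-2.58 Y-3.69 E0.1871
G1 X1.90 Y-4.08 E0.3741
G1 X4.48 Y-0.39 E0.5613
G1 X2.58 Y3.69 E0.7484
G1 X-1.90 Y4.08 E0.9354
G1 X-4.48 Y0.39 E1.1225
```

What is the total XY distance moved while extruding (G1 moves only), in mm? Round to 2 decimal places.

Sum the Euclidean lengths of each G1 segment: total = 27.00 mm.

27.00 mm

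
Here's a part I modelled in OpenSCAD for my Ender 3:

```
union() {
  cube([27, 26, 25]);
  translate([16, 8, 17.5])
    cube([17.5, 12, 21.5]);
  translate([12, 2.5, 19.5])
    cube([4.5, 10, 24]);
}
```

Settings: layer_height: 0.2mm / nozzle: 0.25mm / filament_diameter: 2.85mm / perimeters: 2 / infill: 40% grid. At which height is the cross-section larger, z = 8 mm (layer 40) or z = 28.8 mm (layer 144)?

Layer 40 (z = 8): the cube (footprint 27×26) is included at this height (area 702.00 mm²); the cube at (16, 8) is not intersected at this z (z outside [17.5, 39]); the cube at (12, 2.5) does not reach this height (z outside [19.5, 43.5]); Taking the union: only the 27×26 cube is present, so the union is just that shape — area = 702.00 mm². So its area = 702.00 mm². Layer 144 (z = 28.8): the cube is not intersected at this z (z outside [0, 25]); the cube at (16, 8) is present — its section is the full 17.5×12 rectangle (area 210.00 mm²); the 4.5×10 cube at (12, 2.5) contributes its full rectangle (area 45.00 mm²); Combining (union): the regions partially overlap — summed areas 255.00 mm² minus the doubly-counted overlap 2.25 mm² gives 252.75 mm² — area = 252.75 mm². So its area = 252.75 mm². Layer 40 is larger (702.00 vs 252.75 mm²).

layer 40 (z = 8 mm)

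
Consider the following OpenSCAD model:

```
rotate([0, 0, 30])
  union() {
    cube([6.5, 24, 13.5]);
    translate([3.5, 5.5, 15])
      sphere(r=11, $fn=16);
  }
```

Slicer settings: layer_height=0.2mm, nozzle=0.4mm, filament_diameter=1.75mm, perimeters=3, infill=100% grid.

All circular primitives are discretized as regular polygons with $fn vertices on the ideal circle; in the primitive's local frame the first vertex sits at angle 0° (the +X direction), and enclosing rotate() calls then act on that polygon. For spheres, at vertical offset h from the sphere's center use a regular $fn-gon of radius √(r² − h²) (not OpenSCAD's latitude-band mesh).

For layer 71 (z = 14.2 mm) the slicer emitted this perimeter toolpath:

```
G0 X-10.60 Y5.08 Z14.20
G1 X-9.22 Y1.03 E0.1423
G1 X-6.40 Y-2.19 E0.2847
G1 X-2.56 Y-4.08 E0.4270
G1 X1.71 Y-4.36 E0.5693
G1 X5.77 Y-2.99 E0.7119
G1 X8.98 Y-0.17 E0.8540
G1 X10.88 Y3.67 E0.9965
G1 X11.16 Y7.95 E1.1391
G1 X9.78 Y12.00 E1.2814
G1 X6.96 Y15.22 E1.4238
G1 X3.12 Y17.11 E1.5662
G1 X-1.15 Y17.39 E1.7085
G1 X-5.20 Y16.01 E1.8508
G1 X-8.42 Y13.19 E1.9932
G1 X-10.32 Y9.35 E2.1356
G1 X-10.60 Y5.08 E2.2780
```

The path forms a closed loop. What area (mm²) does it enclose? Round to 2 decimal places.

368.48 mm²

Apply the shoelace formula to the sequence of (X, Y) vertices; enclosed area = 368.48 mm².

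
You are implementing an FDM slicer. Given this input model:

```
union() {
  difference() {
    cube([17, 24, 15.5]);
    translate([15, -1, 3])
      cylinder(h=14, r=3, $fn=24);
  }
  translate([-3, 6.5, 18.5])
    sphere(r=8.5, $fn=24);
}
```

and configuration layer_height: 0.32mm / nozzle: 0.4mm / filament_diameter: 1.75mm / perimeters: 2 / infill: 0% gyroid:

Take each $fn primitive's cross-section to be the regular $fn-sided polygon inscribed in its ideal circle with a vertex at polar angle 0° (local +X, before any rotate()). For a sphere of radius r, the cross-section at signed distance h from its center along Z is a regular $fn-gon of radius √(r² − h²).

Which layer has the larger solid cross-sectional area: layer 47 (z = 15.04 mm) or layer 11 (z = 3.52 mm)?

Layer 47 (z = 15.04): the cube is present — its section is the full 17×24 rectangle (area 408.00 mm²); the cylinder at (15, -1): section is a regular 24-gon, circumradius r=3 (area = (24/2)·3.000²·sin(360°/24) = 27.95 mm²); Subtracting the remaining from the first: starting from the 17×24 cube (408.00 mm²), the r=3 cylinder at (15, -1) partially overlaps it — only the 7.54 mm² overlap (of its 27.95 mm²) is removed, clipping the outline — area = 400.46 mm²; the sphere at (-3, 6.5): section is a regular 24-gon, circumradius = √(r²−h²) = √(8.5²−3.46²) = 7.764 (area = (24/2)·7.764²·sin(360°/24) = 187.21 mm²); Merging all regions: the regions partially overlap — summed areas 587.67 mm² minus the doubly-counted overlap 48.09 mm² gives 539.58 mm² — area = 539.58 mm². So its area = 539.58 mm². Layer 11 (z = 3.52): the cube is present — its section is the full 17×24 rectangle (area 408.00 mm²); the r=3 cylinder at (15, -1) gives a regular 24-gon of circumradius 3 (constant along its height) (area = (24/2)·3.000²·sin(360°/24) = 27.95 mm²); After the difference (first − rest): starting from the 17×24 cube (408.00 mm²), the r=3 cylinder at (15, -1) partially overlaps it — only the 7.54 mm² overlap (of its 27.95 mm²) is removed, clipping the outline — area = 400.46 mm²; the sphere at (-3, 6.5) is absent (|z−center|=14.980 > r=8.5); Taking the union: only that combined region is present, so the union is just that shape — area = 400.46 mm². So its area = 400.46 mm². Layer 47 is larger (539.58 vs 400.46 mm²).

layer 47 (z = 15.04 mm)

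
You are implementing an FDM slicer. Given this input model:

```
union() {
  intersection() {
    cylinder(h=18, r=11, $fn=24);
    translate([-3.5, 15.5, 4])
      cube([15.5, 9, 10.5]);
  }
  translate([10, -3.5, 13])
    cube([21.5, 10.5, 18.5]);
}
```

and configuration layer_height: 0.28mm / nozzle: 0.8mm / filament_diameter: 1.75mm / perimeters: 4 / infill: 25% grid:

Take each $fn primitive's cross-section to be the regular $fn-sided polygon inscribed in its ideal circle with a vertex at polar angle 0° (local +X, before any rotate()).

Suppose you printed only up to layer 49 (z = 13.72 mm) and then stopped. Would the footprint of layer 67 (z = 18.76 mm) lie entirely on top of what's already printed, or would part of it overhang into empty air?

entirely on top

Compare the two slices. At z = 13.72: the r=11 cylinder contributes a regular 24-gon of circumradius 11 (area = (24/2)·11.000²·sin(360°/24) = 375.81 mm²); the cube at (-3.5, 15.5) (footprint 15.5×9) is included at this height (area 139.50 mm²); Keeping only the common overlap: the 15.5×9 cube at (-3.5, 15.5) does not overlap the r=11 cylinder (empty) — nothing remains; the cube at (10, -3.5) (footprint 21.5×10.5) is included at this height (area 225.75 mm²); Taking the union: only the 21.5×10.5 cube at (10, -3.5) is present, so the union is just that shape — area = 225.75 mm². At z = 18.76: the cylinder does not reach this height (z outside [0, 18]); the cube at (-3.5, 15.5) is absent (z outside [4, 14.5]); Taking the intersection: at least one operand is absent at this height, so nothing remains; the cube at (10, -3.5) (footprint 21.5×10.5) is included at this height (area 225.75 mm²); Merging all regions: only the 21.5×10.5 cube at (10, -3.5) is present, so the union is just that shape — area = 225.75 mm². Checking containment: the cross-section at z = 18.76 is a subset of the cross-section at z = 13.72.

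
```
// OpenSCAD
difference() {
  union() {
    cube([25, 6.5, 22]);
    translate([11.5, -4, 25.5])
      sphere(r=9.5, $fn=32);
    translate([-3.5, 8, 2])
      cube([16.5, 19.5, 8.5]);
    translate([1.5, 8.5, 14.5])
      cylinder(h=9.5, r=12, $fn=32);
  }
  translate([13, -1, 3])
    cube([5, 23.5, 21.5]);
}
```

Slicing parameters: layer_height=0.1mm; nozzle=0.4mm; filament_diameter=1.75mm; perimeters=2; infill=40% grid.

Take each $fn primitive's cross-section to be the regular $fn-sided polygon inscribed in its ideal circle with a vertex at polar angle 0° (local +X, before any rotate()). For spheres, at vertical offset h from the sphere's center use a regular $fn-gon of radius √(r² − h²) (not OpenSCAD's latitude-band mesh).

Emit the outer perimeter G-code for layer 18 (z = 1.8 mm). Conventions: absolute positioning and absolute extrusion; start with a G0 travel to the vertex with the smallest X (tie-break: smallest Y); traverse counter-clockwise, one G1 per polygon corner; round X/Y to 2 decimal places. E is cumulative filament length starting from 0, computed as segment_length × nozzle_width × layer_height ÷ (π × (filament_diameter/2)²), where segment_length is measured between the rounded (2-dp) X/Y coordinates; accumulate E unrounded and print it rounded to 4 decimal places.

G0 X0.00 Y0.00 Z1.80
G1 X25.00 Y0.00 E0.4158
G1 X25.00 Y6.50 E0.5238
G1 X0.00 Y6.50 E0.9396
G1 X0.00 Y0.00 E1.0477

At z = 1.8 mm: the 25×6.5 cube contributes its full rectangle; the sphere at (11.5, -4) is absent (|z−center|=23.700 > r=9.5); the cube at (-3.5, 8) is not intersected at this z (z outside [2, 10.5]); the cylinder at (1.5, 8.5) is absent (z outside [14.5, 24]); Combining (union): only the 25×6.5 cube is present, so the union is just that shape — 1 connected region; the cube at (13, -1) is absent (z outside [3, 24.5]); Subtracting the remaining from the first: none of the subtracted shapes is present at this height, so that combined region is unchanged — 1 connected region. The outline is a single polygon with 4 vertices. Extrusion per mm of travel: 0.4 × 0.1 / (π × 0.875²) = 0.016630. Accumulating E over each segment gives final E = 1.0477.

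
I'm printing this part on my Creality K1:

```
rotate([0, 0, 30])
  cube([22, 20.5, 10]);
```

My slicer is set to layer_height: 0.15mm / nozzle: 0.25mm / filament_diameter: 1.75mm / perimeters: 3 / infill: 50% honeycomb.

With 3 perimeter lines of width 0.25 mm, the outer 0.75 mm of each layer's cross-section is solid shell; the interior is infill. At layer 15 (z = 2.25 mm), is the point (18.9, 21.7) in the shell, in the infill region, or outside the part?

At z = 2.25 mm: the 22×20.5 cube contributes its full rectangle; (whole slice rotated 30° about Z — lengths, areas and connectivity unchanged). Overall, the cross-section is a single solid region. Undo the 30° rotation: the query point maps to (27.218, 9.343) in the un-rotated model frame. The nearest boundary edge runs (22.00, 0.00)→(22.00, 20.50); distance from the point to it = 5.22 mm. The point is not inside any of the regions above, so it lies outside the cross-section (5.22 mm from the nearest boundary).

outside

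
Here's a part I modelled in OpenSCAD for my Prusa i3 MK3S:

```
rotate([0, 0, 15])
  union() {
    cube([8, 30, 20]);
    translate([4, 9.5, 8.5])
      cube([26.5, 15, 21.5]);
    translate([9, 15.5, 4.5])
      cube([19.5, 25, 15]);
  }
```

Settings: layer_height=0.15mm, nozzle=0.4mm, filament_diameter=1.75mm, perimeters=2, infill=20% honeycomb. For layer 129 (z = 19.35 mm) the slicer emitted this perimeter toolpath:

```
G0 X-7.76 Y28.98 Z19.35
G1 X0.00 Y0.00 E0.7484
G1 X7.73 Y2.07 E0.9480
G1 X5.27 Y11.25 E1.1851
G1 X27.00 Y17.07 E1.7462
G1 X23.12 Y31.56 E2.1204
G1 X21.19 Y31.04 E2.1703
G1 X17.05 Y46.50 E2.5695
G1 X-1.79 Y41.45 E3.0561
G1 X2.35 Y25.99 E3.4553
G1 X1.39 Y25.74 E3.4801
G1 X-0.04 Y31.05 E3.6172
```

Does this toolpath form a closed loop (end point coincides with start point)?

Start point (G0): (-7.76, 28.98). End point (last G1): the path does not return to the start — open.

no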